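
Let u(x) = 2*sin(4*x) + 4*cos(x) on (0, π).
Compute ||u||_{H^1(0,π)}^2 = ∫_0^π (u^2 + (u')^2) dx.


||u||_{H^1(0,π)}^2 = 256/15 + 50*π

u'(x) = -4*sin(x) + 8*cos(4*x).
Expand u² and (u')² and integrate term by term on (0, π), using: for integers n ≥ 1, ∫_0^π sin²(nx) dx = ∫_0^π cos²(nx) dx = π/2; for n ≠ n', ∫_0^π sin(nx)sin(n'x) dx = ∫_0^π cos(nx)cos(n'x) dx = 0; and by product-to-sum, ∫_0^π sin(nx)cos(n'x) dx = ½∫_0^π [sin((n+n')x) + sin((n−n')x)] dx, which is 0 when n+n' is even and 2n/(n²−n'²) when n+n' is odd (it need not vanish on (0, π)).
  u² squared terms: (2)²·∫sin(4x)² dx = 4·π/2 = 2*π;  (4)²·∫cos(x)² dx = 16·π/2 = 8*π.
  u² cross terms: 2·(2)·(4)·∫sin(4x)·cos(x) dx = 16·(8/15) = 128/15.
  So ∫_0^π u² dx = 2*π + 8*π + 128/15 = 128/15 + 10*π.
  (u')² squared terms: (-4)²·∫sin(x)² dx = 16·π/2 = 8*π;  (8)²·∫cos(4x)² dx = 64·π/2 = 32*π.
  (u')² cross terms: 2·(-4)·(8)·∫sin(x)·cos(4x) dx = -64·(-2/15) = 128/15.
  So ∫_0^π (u')² dx = 8*π + 32*π + 128/15 = 128/15 + 40*π.
||u||_{H^1}^2 = (128/15 + 10*π) + (128/15 + 40*π) = 256/15 + 50*π.


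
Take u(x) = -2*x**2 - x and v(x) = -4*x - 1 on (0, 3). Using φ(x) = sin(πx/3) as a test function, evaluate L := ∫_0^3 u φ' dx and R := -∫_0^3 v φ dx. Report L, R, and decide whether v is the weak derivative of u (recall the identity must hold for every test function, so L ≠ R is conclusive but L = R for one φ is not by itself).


LHS = 42/π, RHS = 42/π. Yes, v = u' weakly.

u(x) = -2*x**2 - x, classical derivative u'(x) = -4*x - 1.
φ(x) = sin(πx/3), so φ'(x) = π*cos(π*x/3)/3.
Note φ(0) = φ(3) = 0, so the boundary term u·φ vanishes.
LHS = ∫_0^3 u(x) φ'(x) dx = ∫_0^3 (-2*π*x^2*cos(π*x/3)/3 - π*x*cos(π*x/3)/3) dx. Term by term:
  ∫_0^3 -2*π*x^2*cos(π*x/3)/3 dx = 36/π;  ∫_0^3 -π*x*cos(π*x/3)/3 dx = 6/π.
Sum: 36/π + 6/π = 42/π.
So LHS = 42/π.
∫_0^3 v(x) φ(x) dx = ∫_0^3 (-4*x*sin(π*x/3) - sin(π*x/3)) dx. Term by term:
  ∫_0^3 -sin(π*x/3) dx = -6/π;  ∫_0^3 -4*x*sin(π*x/3) dx = -36/π.
Sum: -6/π − 36/π = -42/π.
So RHS = -∫_0^3 v(x) φ(x) dx = 42/π.
LHS = RHS, so the identity holds for this test φ.
Moreover u is smooth here and v(x) = u'(x) = -4*x - 1 pointwise, so the identity holds for every test function. Hence v is the weak derivative of u.


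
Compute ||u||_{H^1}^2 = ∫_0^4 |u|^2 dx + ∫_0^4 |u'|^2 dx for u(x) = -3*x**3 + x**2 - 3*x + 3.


||u||_{H^1}^2 = 734968/21

The H^1 norm (squared) on an interval (0, L) is
  ||u||_{H^1}^2 = ∫_0^L u(x)^2 dx + ∫_0^L u'(x)^2 dx.
Compute u'(x) = -9*x**2 + 2*x - 3.
Then u(x)^2 = 9*x**6 - 6*x**5 + 19*x**4 - 24*x**3 + 15*x**2 - 18*x + 9 and u'(x)^2 = 81*x**4 - 36*x**3 + 58*x**2 - 12*x + 9.
Integrate each monomial from 0 to 4 using ∫_0^4 c·x^n dx = c·4^(n+1)/(n+1):
  ∫_0^4 u(x)^2 dx = ∫_0^4 (9*x^6 - 6*x^5 + 19*x^4 - 24*x^3 + 15*x^2 - 18*x + 9) dx. Term by term:
    ∫_0^4 9*x^6 dx = 147456/7;  ∫_0^4 -6*x^5 dx = -4096;  ∫_0^4 19*x^4 dx = 19456/5;
    ∫_0^4 -24*x^3 dx = -1536;  ∫_0^4 15*x^2 dx = 320;  ∫_0^4 -18*x dx = -144;
    ∫_0^4 9 dx = 36.
  Sum: 147456/7 − 4096 + 19456/5 − 1536 + 320 − 144 + 36 = 683772/35.
  ∫_0^4 u'(x)^2 dx = ∫_0^4 (81*x^4 - 36*x^3 + 58*x^2 - 12*x + 9) dx. Term by term:
    ∫_0^4 81*x^4 dx = 82944/5;  ∫_0^4 -36*x^3 dx = -2304;  ∫_0^4 58*x^2 dx = 3712/3;
    ∫_0^4 -12*x dx = -96;  ∫_0^4 9 dx = 36.
  Sum: 82944/5 − 2304 + 3712/3 − 96 + 36 = 231932/15.
Adding: ||u||_{H^1}^2 = 683772/35 + 231932/15 = 734968/21.


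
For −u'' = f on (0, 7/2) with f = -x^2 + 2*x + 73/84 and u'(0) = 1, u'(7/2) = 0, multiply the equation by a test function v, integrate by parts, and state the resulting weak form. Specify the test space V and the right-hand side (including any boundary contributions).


V = H^1(0, 7/2) (v unrestricted at boundary; u is determined up to an additive constant); weak form: ∫_0^7/2 u'v' dx = ∫_0^7/2 (-x^2 + 2*x + 73/84) v dx − v(0) for all v ∈ V.

Multiply both sides by a test function v and integrate from 0 to 7/2:
  ∫_0^7/2 −u''(x) v(x) dx = ∫_0^7/2 f(x) v(x) dx.
Integrate the LHS by parts once:
  ∫_0^7/2 −u'' v dx = −[u'(x) v(x)]_0^7/2 + ∫_0^7/2 u'(x) v'(x) dx.
Thus ∫_0^7/2 u'(x) v'(x) dx = ∫_0^7/2 f(x) v(x) dx + [u'(x) v(x)]_0^7/2.
Choose V so that boundary terms are either known or forced to vanish.
u has inhomogeneous Neumann u'(0) = 1, u'(7/2) = 0. [u' v]_0^7/2 = (0)·v(7/2) − (1)·v(0) = − v(0). Take V = H^1(0, 7/2); boundary term becomes part of RHS.
Weak formulation: find u (satisfying any essential BC) such that ∫_0^7/2 u'(x) v'(x) dx = ∫_0^7/2 f v dx − v(0) for all v ∈ V (Neumann data are natural BCs: they enter the RHS as boundary terms).
Substituting f(x) = -x^2 + 2*x + 73/84, the right-hand side is ∫_0^7/2 (-x^2 + 2*x + 73/84) v dx − v(0).
Compatibility check (pure Neumann): taking v ≡ 1 ∈ V gives 0 = ∫_0^7/2 f dx + (0) − (1), i.e. ∫_0^7/2 f dx must equal u'(0) − u'(7/2) = 1. Indeed ∫_0^7/2 (-x^2 + 2*x + 73/84) dx = 1, so the data are compatible. The solution is then unique only up to an additive constant (fix it e.g. by requiring ∫_0^7/2 u dx = 0).


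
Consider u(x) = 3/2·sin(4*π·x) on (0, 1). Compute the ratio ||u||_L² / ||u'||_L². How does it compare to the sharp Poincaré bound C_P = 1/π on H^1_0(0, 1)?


||u||_L² / ||u'||_L² = 1/(4*π) < C_P = 1/π.

u(x) = 3/2·sin(4*π·x), so u'(x) = 6*π*cos(4*π*x).
Writing u(x) = A·sin(kπx/L) with A = 3/2 and k = 4, use ∫_0^L sin²(kπx/L) dx = L/2 and ∫_0^L cos²(kπx/L) dx = L/2.
u² = 9/4·sin²(4*π·x) and (u')² = 36*π^2·cos²(4*π·x), and each of sin², cos² integrates to L/2 = 1/2 over (0, 1).
∫_0^1 u² dx = 9/8, so ||u||_L² = 3*sqrt(2)/4.
∫_0^1 (u')² dx = 18*π^2, so ||u'||_L² = 3*sqrt(2)*π.
Ratio ||u||_L² / ||u'||_L² = 1/(4*π).
Sharp Poincaré constant on H^1_0(0, 1) is C_P = L/π = 1/π, achieved by sin(π·x).
This is the k = 4 harmonic; the ratio L/(kπ) is strictly less than C_P = L/π, consistent with the sharp inequality ||u||_L² ≤ C_P ||u'||_L².


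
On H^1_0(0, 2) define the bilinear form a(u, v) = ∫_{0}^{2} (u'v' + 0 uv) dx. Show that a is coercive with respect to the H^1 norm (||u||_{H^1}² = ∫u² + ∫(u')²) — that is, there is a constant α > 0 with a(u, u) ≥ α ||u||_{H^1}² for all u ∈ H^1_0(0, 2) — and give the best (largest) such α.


α = π^2/(4 + π^2)

Coercivity of a(·,·) on H^1_0(0, 2) means a(u, u) ≥ α ||u||_{H^1}² for every u ∈ H^1_0.
The interval has length L = 2, and Poincaré/coercivity depend only on L. Here a(u, u) = ∫(u')² + (0)·∫u².
Here c = 0, so a(u,u) = ∫(u')² alone. The condition a(u,u) ≥ α||u||_{H^1}² reads (1−α)∫(u')² ≥ (α−c)∫u². Any admissible α is ≤ 1 (rapidly oscillating u have ∫u²/∫(u')² → 0), and α = 1 would force 0 ≥ (1−c)∫u², impossible since c < 1; so 1−α > 0. By the sharp Poincaré inequality on H^1_0 of an interval of length L, ∫(u')² ≥ (π/L)²∫u² with equality for the first sine mode sin(π(x−x₀)/L) (x₀ the left endpoint), so the inequality holds for all u iff (1−α)(π/L)² ≥ α − c, i.e. α ≤ ((π/L)² + c)/((π/L)² + 1) = (1 + c(L/π)²)/(1 + (L/π)²). (Direct route, valid since c ≤ 0: Poincaré gives c∫u² ≥ c(L/π)²∫(u')², so a(u,u) ≥ (1 + c(L/π)²)∫(u')², while ||u||_{H^1}² ≤ (1 + (L/π)²)∫(u')²; dividing yields the same α.) With (π/L)² = π^2/4 and c = 0, the largest admissible constant is α = ((π/L)² + c)/((π/L)² + 1).
Simplifying, α = π^2/(4 + π^2).


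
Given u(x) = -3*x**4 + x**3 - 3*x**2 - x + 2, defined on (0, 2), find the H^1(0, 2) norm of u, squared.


||u||_{H^1}^2 = 372586/105

The H^1 norm (squared) on an interval (0, L) is
  ||u||_{H^1}^2 = ∫_0^L u(x)^2 dx + ∫_0^L u'(x)^2 dx.
Compute u'(x) = -12*x**3 + 3*x**2 - 6*x - 1.
Then u(x)^2 = 9*x**8 - 6*x**7 + 19*x**6 - 5*x**4 + 10*x**3 - 11*x**2 - 4*x + 4 and u'(x)^2 = 144*x**6 - 72*x**5 + 153*x**4 - 12*x**3 + 30*x**2 + 12*x + 1.
Integrate each monomial from 0 to 2 using ∫_0^2 c·x^n dx = c·2^(n+1)/(n+1):
  ∫_0^2 u(x)^2 dx = ∫_0^2 (9*x^8 - 6*x^7 + 19*x^6 - 5*x^4 + 10*x^3 - 11*x^2 - 4*x + 4) dx. Term by term:
    ∫_0^2 9*x^8 dx = 512;  ∫_0^2 -6*x^7 dx = -192;  ∫_0^2 19*x^6 dx = 2432/7;
    ∫_0^2 -5*x^4 dx = -32;  ∫_0^2 10*x^3 dx = 40;  ∫_0^2 -11*x^2 dx = -88/3;
    ∫_0^2 -4*x dx = -8;  ∫_0^2 4 dx = 8.
  Sum: 512 − 192 + 2432/7 − 32 + 40 − 88/3 − 8 + 8 = 13568/21.
  ∫_0^2 u'(x)^2 dx = ∫_0^2 (144*x^6 - 72*x^5 + 153*x^4 - 12*x^3 + 30*x^2 + 12*x + 1) dx. Term by term:
    ∫_0^2 144*x^6 dx = 18432/7;  ∫_0^2 -72*x^5 dx = -768;  ∫_0^2 153*x^4 dx = 4896/5;
    ∫_0^2 -12*x^3 dx = -48;  ∫_0^2 30*x^2 dx = 80;  ∫_0^2 12*x dx = 24;
    ∫_0^2 1 dx = 2.
  Sum: 18432/7 − 768 + 4896/5 − 48 + 80 + 24 + 2 = 101582/35.
Adding: ||u||_{H^1}^2 = 13568/21 + 101582/35 = 372586/105.


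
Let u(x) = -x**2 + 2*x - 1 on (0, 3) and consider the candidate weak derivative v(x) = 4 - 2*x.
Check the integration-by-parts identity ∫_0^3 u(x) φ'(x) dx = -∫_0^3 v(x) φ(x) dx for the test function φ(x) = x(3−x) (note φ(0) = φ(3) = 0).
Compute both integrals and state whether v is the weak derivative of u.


LHS = 9/2, RHS = -9/2. No, v is not the weak derivative of u.

u(x) = -x**2 + 2*x - 1, classical derivative u'(x) = 2 - 2*x.
φ(x) = x(3−x), so φ'(x) = 3 - 2*x.
Note φ(0) = φ(3) = 0, so the boundary term u·φ vanishes.
LHS = ∫_0^3 u(x) φ'(x) dx = ∫_0^3 (2*x^3 - 7*x^2 + 8*x - 3) dx. Term by term:
  ∫_0^3 2*x^3 dx = 81/2;  ∫_0^3 -7*x^2 dx = -63;  ∫_0^3 8*x dx = 36;
  ∫_0^3 -3 dx = -9.
Sum: 81/2 − 63 + 36 − 9 = 9/2.
So LHS = 9/2.
∫_0^3 v(x) φ(x) dx = ∫_0^3 (2*x^3 - 10*x^2 + 12*x) dx. Term by term:
  ∫_0^3 2*x^3 dx = 81/2;  ∫_0^3 -10*x^2 dx = -90;  ∫_0^3 12*x dx = 54.
Sum: 81/2 − 90 + 54 = 9/2.
So RHS = -∫_0^3 v(x) φ(x) dx = -9/2.
LHS − RHS = 9 ≠ 0, so the identity fails.
(For a valid weak derivative the identity must hold for EVERY test function, in particular this one. The failure shows v is NOT the weak derivative of u.)
Correct weak derivative would be u'(x) = 2 - 2*x.


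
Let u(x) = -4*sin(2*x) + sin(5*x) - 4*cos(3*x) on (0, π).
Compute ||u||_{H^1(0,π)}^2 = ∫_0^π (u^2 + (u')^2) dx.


||u||_{H^1(0,π)}^2 = -256 + 133*π

u'(x) = 12*sin(3*x) - 8*cos(2*x) + 5*cos(5*x).
Expand u² and (u')² and integrate term by term on (0, π), using: for integers n ≥ 1, ∫_0^π sin²(nx) dx = ∫_0^π cos²(nx) dx = π/2; for n ≠ n', ∫_0^π sin(nx)sin(n'x) dx = ∫_0^π cos(nx)cos(n'x) dx = 0; and by product-to-sum, ∫_0^π sin(nx)cos(n'x) dx = ½∫_0^π [sin((n+n')x) + sin((n−n')x)] dx, which is 0 when n+n' is even and 2n/(n²−n'²) when n+n' is odd (it need not vanish on (0, π)).
  u² squared terms: (-4)²·∫cos(3x)² dx = 16·π/2 = 8*π;  (-4)²·∫sin(2x)² dx = 16·π/2 = 8*π;  (1)²·∫sin(5x)² dx = 1·π/2 = π/2.
  u² cross terms: 2·(-4)·(-4)·∫cos(3x)·sin(2x) dx = 32·(-4/5) = -128/5;  2·(-4)·(1)·∫cos(3x)·sin(5x) dx = -8·(0) = 0;  2·(-4)·(1)·∫sin(2x)·sin(5x) dx = -8·(0) = 0.
  So ∫_0^π u² dx = 8*π + 8*π + π/2 − 128/5 + 0 + 0 = -128/5 + 33*π/2.
  (u')² squared terms: (-8)²·∫cos(2x)² dx = 64·π/2 = 32*π;  (5)²·∫cos(5x)² dx = 25·π/2 = 25*π/2;  (12)²·∫sin(3x)² dx = 144·π/2 = 72*π.
  (u')² cross terms: 2·(-8)·(5)·∫cos(2x)·cos(5x) dx = -80·(0) = 0;  2·(-8)·(12)·∫cos(2x)·sin(3x) dx = -192·(6/5) = -1152/5;  2·(5)·(12)·∫cos(5x)·sin(3x) dx = 120·(0) = 0.
  So ∫_0^π (u')² dx = 32*π + 25*π/2 + 72*π + 0 − 1152/5 + 0 = -1152/5 + 233*π/2.
||u||_{H^1}^2 = (-128/5 + 33*π/2) + (-1152/5 + 233*π/2) = -256 + 133*π.


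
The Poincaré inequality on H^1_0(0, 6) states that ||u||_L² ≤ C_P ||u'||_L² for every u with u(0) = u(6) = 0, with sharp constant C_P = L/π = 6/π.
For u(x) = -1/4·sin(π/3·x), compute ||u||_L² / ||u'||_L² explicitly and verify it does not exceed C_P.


||u||_L² / ||u'||_L² = 3/π < C_P = 6/π.

u(x) = -1/4·sin(π/3·x), so u'(x) = -π*cos(π*x/3)/12.
Writing u(x) = A·sin(kπx/L) with A = -1/4 and k = 2, use ∫_0^L sin²(kπx/L) dx = L/2 and ∫_0^L cos²(kπx/L) dx = L/2.
u² = 1/16·sin²(π/3·x) and (u')² = π^2/144·cos²(π/3·x), and each of sin², cos² integrates to L/2 = 3 over (0, 6).
∫_0^6 u² dx = 3/16, so ||u||_L² = sqrt(3)/4.
∫_0^6 (u')² dx = π^2/48, so ||u'||_L² = sqrt(3)*π/12.
Ratio ||u||_L² / ||u'||_L² = 3/π.
Sharp Poincaré constant on H^1_0(0, 6) is C_P = L/π = 6/π, achieved by sin(π/6·x).
This is the k = 2 harmonic; the ratio L/(kπ) is strictly less than C_P = L/π, consistent with the sharp inequality ||u||_L² ≤ C_P ||u'||_L².


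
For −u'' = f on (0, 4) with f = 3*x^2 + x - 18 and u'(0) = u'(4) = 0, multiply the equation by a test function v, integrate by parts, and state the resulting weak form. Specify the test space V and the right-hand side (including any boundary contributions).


V = H^1(0, 4) (no boundary constraint on v; u is determined up to an additive constant); weak form: ∫_0^4 u'v' dx = ∫_0^4 (3*x^2 + x - 18) v dx for all v ∈ V.

Multiply both sides by a test function v and integrate from 0 to 4:
  ∫_0^4 −u''(x) v(x) dx = ∫_0^4 f(x) v(x) dx.
Integrate the LHS by parts once:
  ∫_0^4 −u'' v dx = −[u'(x) v(x)]_0^4 + ∫_0^4 u'(x) v'(x) dx.
Thus ∫_0^4 u'(x) v'(x) dx = ∫_0^4 f(x) v(x) dx + [u'(x) v(x)]_0^4.
Choose V so that boundary terms are either known or forced to vanish.
u has homogeneous Neumann: u'(0) = u'(4) = 0. So [u' v]_0^4 = 0·v(4) − 0·v(0) = 0 for any v; take V = H^1(0, 4).
Weak formulation: find u (satisfying any essential BC) such that ∫_0^4 u'(x) v'(x) dx = ∫_0^4 f v dx for all v ∈ V (homogeneous Neumann, so boundary terms vanish).
Substituting f(x) = 3*x^2 + x - 18, the right-hand side is ∫_0^4 (3*x^2 + x - 18) v dx.
Compatibility check (pure Neumann): taking v ≡ 1 ∈ V gives 0 = ∫_0^4 f dx + (0) − (0), i.e. ∫_0^4 f dx must equal u'(0) − u'(4) = 0. Indeed ∫_0^4 (3*x^2 + x - 18) dx = 0, so the data are compatible. The solution is then unique only up to an additive constant (fix it e.g. by requiring ∫_0^4 u dx = 0).


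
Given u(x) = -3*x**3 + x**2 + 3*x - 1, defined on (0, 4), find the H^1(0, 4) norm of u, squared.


||u||_{H^1}^2 = 2909656/105

The H^1 norm (squared) on an interval (0, L) is
  ||u||_{H^1}^2 = ∫_0^L u(x)^2 dx + ∫_0^L u'(x)^2 dx.
Compute u'(x) = -9*x**2 + 2*x + 3.
Then u(x)^2 = 9*x**6 - 6*x**5 - 17*x**4 + 12*x**3 + 7*x**2 - 6*x + 1 and u'(x)^2 = 81*x**4 - 36*x**3 - 50*x**2 + 12*x + 9.
Integrate each monomial from 0 to 4 using ∫_0^4 c·x^n dx = c·4^(n+1)/(n+1):
  ∫_0^4 u(x)^2 dx = ∫_0^4 (9*x^6 - 6*x^5 - 17*x^4 + 12*x^3 + 7*x^2 - 6*x + 1) dx. Term by term:
    ∫_0^4 9*x^6 dx = 147456/7;  ∫_0^4 -6*x^5 dx = -4096;  ∫_0^4 -17*x^4 dx = -17408/5;
    ∫_0^4 12*x^3 dx = 768;  ∫_0^4 7*x^2 dx = 448/3;  ∫_0^4 -6*x dx = -48;
    ∫_0^4 1 dx = 4.
  Sum: 147456/7 − 4096 − 17408/5 + 768 + 448/3 − 48 + 4 = 1507892/105.
  ∫_0^4 u'(x)^2 dx = ∫_0^4 (81*x^4 - 36*x^3 - 50*x^2 + 12*x + 9) dx. Term by term:
    ∫_0^4 81*x^4 dx = 82944/5;  ∫_0^4 -36*x^3 dx = -2304;  ∫_0^4 -50*x^2 dx = -3200/3;
    ∫_0^4 12*x dx = 96;  ∫_0^4 9 dx = 36.
  Sum: 82944/5 − 2304 − 3200/3 + 96 + 36 = 200252/15.
Adding: ||u||_{H^1}^2 = 1507892/105 + 200252/15 = 2909656/105.


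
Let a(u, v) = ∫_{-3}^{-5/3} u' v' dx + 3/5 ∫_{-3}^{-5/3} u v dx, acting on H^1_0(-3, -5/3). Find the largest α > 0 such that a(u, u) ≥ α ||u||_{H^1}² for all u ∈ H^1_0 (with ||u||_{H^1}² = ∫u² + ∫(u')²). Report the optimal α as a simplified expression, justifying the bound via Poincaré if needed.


α = 3*(16 + 15*π^2)/(5*(16 + 9*π^2))

Coercivity of a(·,·) on H^1_0(-3, -5/3) means a(u, u) ≥ α ||u||_{H^1}² for every u ∈ H^1_0.
The interval has length L = 4/3, and Poincaré/coercivity depend only on L. Here a(u, u) = ∫(u')² + (3/5)·∫u².
Here 0 < c = 3/5 < 1. The condition a(u,u) ≥ α||u||_{H^1}² reads (1−α)∫(u')² ≥ (α−c)∫u². Any admissible α is ≤ 1 (rapidly oscillating u have ∫u²/∫(u')² → 0), and α = 1 would force 0 ≥ (1−c)∫u², impossible since c < 1; so 1−α > 0. By the sharp Poincaré inequality on H^1_0 of an interval of length L, ∫(u')² ≥ (π/L)²∫u² with equality for the first sine mode sin(π(x−x₀)/L) (x₀ the left endpoint), so the inequality holds for all u iff (1−α)(π/L)² ≥ α − c, i.e. α ≤ ((π/L)² + c)/((π/L)² + 1) = (1 + c(L/π)²)/(1 + (L/π)²). With (π/L)² = 9*π^2/16 and c = 3/5, the largest admissible constant is α = ((π/L)² + c)/((π/L)² + 1).
Simplifying, α = 3*(16 + 15*π^2)/(5*(16 + 9*π^2)).


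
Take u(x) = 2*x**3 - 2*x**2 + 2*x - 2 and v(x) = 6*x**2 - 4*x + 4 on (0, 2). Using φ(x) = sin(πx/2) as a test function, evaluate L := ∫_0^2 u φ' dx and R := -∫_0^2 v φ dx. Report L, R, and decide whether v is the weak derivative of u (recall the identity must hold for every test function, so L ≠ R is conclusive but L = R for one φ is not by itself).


LHS = -40/π + 192/π^3, RHS = -48/π + 192/π^3. No, v is not the weak derivative of u.

u(x) = 2*x**3 - 2*x**2 + 2*x - 2, classical derivative u'(x) = 6*x**2 - 4*x + 2.
φ(x) = sin(πx/2), so φ'(x) = π*cos(π*x/2)/2.
Note φ(0) = φ(2) = 0, so the boundary term u·φ vanishes.
LHS = ∫_0^2 u(x) φ'(x) dx = ∫_0^2 (π*x^3*cos(π*x/2) - π*x^2*cos(π*x/2) + π*x*cos(π*x/2) - π*cos(π*x/2)) dx. Term by term:
  ∫_0^2 -π*cos(π*x/2) dx = 0;  ∫_0^2 π*x*cos(π*x/2) dx = -8/π;  ∫_0^2 π*x^3*cos(π*x/2) dx = -48/π + 192/π^3;
  ∫_0^2 -π*x^2*cos(π*x/2) dx = 16/π.
Sum: 0 − 8/π + -48/π + 192/π^3 + 16/π = -40/π + 192/π^3.
So LHS = -40/π + 192/π^3.
∫_0^2 v(x) φ(x) dx = ∫_0^2 (6*x^2*sin(π*x/2) - 4*x*sin(π*x/2) + 4*sin(π*x/2)) dx. Term by term:
  ∫_0^2 4*sin(π*x/2) dx = 16/π;  ∫_0^2 -4*x*sin(π*x/2) dx = -16/π;  ∫_0^2 6*x^2*sin(π*x/2) dx = -192/π^3 + 48/π.
Sum: 16/π − 16/π + -192/π^3 + 48/π = -192/π^3 + 48/π.
So RHS = -∫_0^2 v(x) φ(x) dx = -48/π + 192/π^3.
LHS − RHS = 8/π ≠ 0, so the identity fails.
(For a valid weak derivative the identity must hold for EVERY test function, in particular this one. The failure shows v is NOT the weak derivative of u.)
Correct weak derivative would be u'(x) = 6*x**2 - 4*x + 2.


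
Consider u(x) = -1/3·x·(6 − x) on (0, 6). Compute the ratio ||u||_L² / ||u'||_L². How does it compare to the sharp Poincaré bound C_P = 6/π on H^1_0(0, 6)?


||u||_L² / ||u'||_L² = 3*sqrt(10)/5 < C_P = 6/π.

u(x) = -1/3·x·(6 − x), so u'(x) = 2*x/3 - 2.
u(x) = -1/3·x·(6 − x) vanishes at x = 0 and x = 6, so u ∈ H^1_0(0, 6). Differentiate via the product rule and integrate the resulting polynomials term by term.
  ∫_0^6 u² dx = ∫_0^6 (x^4/9 - 4*x^3/3 + 4*x^2) dx. Term by term:
    ∫_0^6 x^4/9 dx = 864/5;  ∫_0^6 -4*x^3/3 dx = -432;  ∫_0^6 4*x^2 dx = 288.
  Sum: 864/5 − 432 + 288 = 144/5.
  ∫_0^6 (u')² dx = ∫_0^6 (4*x^2/9 - 8*x/3 + 4) dx. Term by term:
    ∫_0^6 4*x^2/9 dx = 32;  ∫_0^6 -8*x/3 dx = -48;  ∫_0^6 4 dx = 24.
  Sum: 32 − 48 + 24 = 8.
∫_0^6 u² dx = 144/5, so ||u||_L² = 12*sqrt(5)/5.
∫_0^6 (u')² dx = 8, so ||u'||_L² = 2*sqrt(2).
Ratio ||u||_L² / ||u'||_L² = 3*sqrt(10)/5.
Sharp Poincaré constant on H^1_0(0, 6) is C_P = L/π = 6/π, achieved by sin(π/6·x).
A polynomial bump cannot attain the sharp Poincaré constant (only the first sine eigenfunction does), so the ratio is strictly less than C_P, consistent with ||u||_L² ≤ C_P ||u'||_L².


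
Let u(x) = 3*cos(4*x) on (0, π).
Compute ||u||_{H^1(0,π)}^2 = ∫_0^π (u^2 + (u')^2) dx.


||u||_{H^1(0,π)}^2 = 153*π/2

u'(x) = -12*sin(4*x).
Expand u² and (u')² and integrate term by term on (0, π), using: for integers n ≥ 1, ∫_0^π sin²(nx) dx = ∫_0^π cos²(nx) dx = π/2; for n ≠ n', ∫_0^π sin(nx)sin(n'x) dx = ∫_0^π cos(nx)cos(n'x) dx = 0; and by product-to-sum, ∫_0^π sin(nx)cos(n'x) dx = ½∫_0^π [sin((n+n')x) + sin((n−n')x)] dx, which is 0 when n+n' is even and 2n/(n²−n'²) when n+n' is odd (it need not vanish on (0, π)).
  u² squared terms: (3)²·∫cos(4x)² dx = 9·π/2 = 9*π/2.
  So ∫_0^π u² dx = 9*π/2.
  (u')² squared terms: (-12)²·∫sin(4x)² dx = 144·π/2 = 72*π.
  So ∫_0^π (u')² dx = 72*π.
||u||_{H^1}^2 = (9*π/2) + (72*π) = 153*π/2.


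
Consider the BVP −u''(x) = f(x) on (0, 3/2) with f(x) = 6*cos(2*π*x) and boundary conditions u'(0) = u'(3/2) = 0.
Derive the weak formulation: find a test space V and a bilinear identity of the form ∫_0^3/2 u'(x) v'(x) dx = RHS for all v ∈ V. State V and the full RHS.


V = H^1(0, 3/2) (no boundary constraint on v; u is determined up to an additive constant); weak form: ∫_0^3/2 u'v' dx = ∫_0^3/2 (6*cos(2*π*x)) v dx for all v ∈ V.

Multiply both sides by a test function v and integrate from 0 to 3/2:
  ∫_0^3/2 −u''(x) v(x) dx = ∫_0^3/2 f(x) v(x) dx.
Integrate the LHS by parts once:
  ∫_0^3/2 −u'' v dx = −[u'(x) v(x)]_0^3/2 + ∫_0^3/2 u'(x) v'(x) dx.
Thus ∫_0^3/2 u'(x) v'(x) dx = ∫_0^3/2 f(x) v(x) dx + [u'(x) v(x)]_0^3/2.
Choose V so that boundary terms are either known or forced to vanish.
u has homogeneous Neumann: u'(0) = u'(3/2) = 0. So [u' v]_0^3/2 = 0·v(3/2) − 0·v(0) = 0 for any v; take V = H^1(0, 3/2).
Weak formulation: find u (satisfying any essential BC) such that ∫_0^3/2 u'(x) v'(x) dx = ∫_0^3/2 f v dx for all v ∈ V (homogeneous Neumann, so boundary terms vanish).
Substituting f(x) = 6*cos(2*π*x), the right-hand side is ∫_0^3/2 (6*cos(2*π*x)) v dx.
Compatibility check (pure Neumann): taking v ≡ 1 ∈ V gives 0 = ∫_0^3/2 f dx + (0) − (0), i.e. ∫_0^3/2 f dx must equal u'(0) − u'(3/2) = 0. Indeed ∫_0^3/2 (6*cos(2*π*x)) dx = 0, so the data are compatible. The solution is then unique only up to an additive constant (fix it e.g. by requiring ∫_0^3/2 u dx = 0).


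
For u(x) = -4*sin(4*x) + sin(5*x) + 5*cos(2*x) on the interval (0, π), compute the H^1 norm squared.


||u||_{H^1(0,π)}^2 = 500/21 + 423*π/2

u'(x) = -10*sin(2*x) - 16*cos(4*x) + 5*cos(5*x).
Expand u² and (u')² and integrate term by term on (0, π), using: for integers n ≥ 1, ∫_0^π sin²(nx) dx = ∫_0^π cos²(nx) dx = π/2; for n ≠ n', ∫_0^π sin(nx)sin(n'x) dx = ∫_0^π cos(nx)cos(n'x) dx = 0; and by product-to-sum, ∫_0^π sin(nx)cos(n'x) dx = ½∫_0^π [sin((n+n')x) + sin((n−n')x)] dx, which is 0 when n+n' is even and 2n/(n²−n'²) when n+n' is odd (it need not vanish on (0, π)).
  u² squared terms: (-4)²·∫sin(4x)² dx = 16·π/2 = 8*π;  (5)²·∫cos(2x)² dx = 25·π/2 = 25*π/2;  (1)²·∫sin(5x)² dx = 1·π/2 = π/2.
  u² cross terms: 2·(-4)·(5)·∫sin(4x)·cos(2x) dx = -40·(0) = 0;  2·(-4)·(1)·∫sin(4x)·sin(5x) dx = -8·(0) = 0;  2·(5)·(1)·∫cos(2x)·sin(5x) dx = 10·(10/21) = 100/21.
  So ∫_0^π u² dx = 8*π + 25*π/2 + π/2 + 0 + 0 + 100/21 = 100/21 + 21*π.
  (u')² squared terms: (-16)²·∫cos(4x)² dx = 256·π/2 = 128*π;  (-10)²·∫sin(2x)² dx = 100·π/2 = 50*π;  (5)²·∫cos(5x)² dx = 25·π/2 = 25*π/2.
  (u')² cross terms: 2·(-16)·(-10)·∫cos(4x)·sin(2x) dx = 320·(0) = 0;  2·(-16)·(5)·∫cos(4x)·cos(5x) dx = -160·(0) = 0;  2·(-10)·(5)·∫sin(2x)·cos(5x) dx = -100·(-4/21) = 400/21.
  So ∫_0^π (u')² dx = 128*π + 50*π + 25*π/2 + 0 + 0 + 400/21 = 400/21 + 381*π/2.
||u||_{H^1}^2 = (100/21 + 21*π) + (400/21 + 381*π/2) = 500/21 + 423*π/2.


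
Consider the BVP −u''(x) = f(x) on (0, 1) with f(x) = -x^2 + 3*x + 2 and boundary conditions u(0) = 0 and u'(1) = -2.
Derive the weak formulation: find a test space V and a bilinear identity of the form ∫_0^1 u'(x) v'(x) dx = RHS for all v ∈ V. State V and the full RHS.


V = {v ∈ H^1(0, 1) : v(0) = 0} (test functions vanish at x = 0 where u is specified); weak form: ∫_0^1 u'v' dx = ∫_0^1 (-x^2 + 3*x + 2) v dx − 2·v(1) for all v ∈ V.

Multiply both sides by a test function v and integrate from 0 to 1:
  ∫_0^1 −u''(x) v(x) dx = ∫_0^1 f(x) v(x) dx.
Integrate the LHS by parts once:
  ∫_0^1 −u'' v dx = −[u'(x) v(x)]_0^1 + ∫_0^1 u'(x) v'(x) dx.
Thus ∫_0^1 u'(x) v'(x) dx = ∫_0^1 f(x) v(x) dx + [u'(x) v(x)]_0^1.
Choose V so that boundary terms are either known or forced to vanish.
Mixed BC: u(0) = 0 (Dirichlet) and u'(1) = -2 (Neumann). Define V = {v ∈ H^1(0, 1) : v(0) = 0}. Then [u' v]_0^1 = u'(1)·v(1) − u'(0)·0 = − 2·v(1).
Weak formulation: find u (satisfying any essential BC) such that ∫_0^1 u'(x) v'(x) dx = ∫_0^1 f v dx − 2·v(1) for all v ∈ V (Dirichlet at 0 absorbed into V; Neumann datum at x = 1 contributes the boundary term).
Substituting f(x) = -x^2 + 3*x + 2, the right-hand side is ∫_0^1 (-x^2 + 3*x + 2) v dx − 2·v(1).


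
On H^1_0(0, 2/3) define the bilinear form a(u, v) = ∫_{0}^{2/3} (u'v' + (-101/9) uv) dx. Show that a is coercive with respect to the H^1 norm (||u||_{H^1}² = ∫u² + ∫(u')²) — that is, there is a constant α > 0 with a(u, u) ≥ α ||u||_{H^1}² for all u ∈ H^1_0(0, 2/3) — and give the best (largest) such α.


α = (-404 + 81*π^2)/(9*(4 + 9*π^2))

Coercivity of a(·,·) on H^1_0(0, 2/3) means a(u, u) ≥ α ||u||_{H^1}² for every u ∈ H^1_0.
The interval has length L = 2/3, and Poincaré/coercivity depend only on L. Here a(u, u) = ∫(u')² + (-101/9)·∫u².
Here c = -101/9 < 0 with |c| < (π/L)² = 9*π^2/4, so coercivity still holds. The condition a(u,u) ≥ α||u||_{H^1}² reads (1−α)∫(u')² ≥ (α−c)∫u². Any admissible α is ≤ 1 (rapidly oscillating u have ∫u²/∫(u')² → 0), and α = 1 would force 0 ≥ (1−c)∫u², impossible since c < 1; so 1−α > 0. By the sharp Poincaré inequality on H^1_0 of an interval of length L, ∫(u')² ≥ (π/L)²∫u² with equality for the first sine mode sin(π(x−x₀)/L) (x₀ the left endpoint), so the inequality holds for all u iff (1−α)(π/L)² ≥ α − c, i.e. α ≤ ((π/L)² + c)/((π/L)² + 1) = (1 + c(L/π)²)/(1 + (L/π)²). (Direct route, valid since c ≤ 0: Poincaré gives c∫u² ≥ c(L/π)²∫(u')², so a(u,u) ≥ (1 + c(L/π)²)∫(u')², while ||u||_{H^1}² ≤ (1 + (L/π)²)∫(u')²; dividing yields the same α.) With (π/L)² = 9*π^2/4 and c = -101/9, the largest admissible constant is α = ((π/L)² + c)/((π/L)² + 1).
Simplifying, α = (-404 + 81*π^2)/(9*(4 + 9*π^2)).


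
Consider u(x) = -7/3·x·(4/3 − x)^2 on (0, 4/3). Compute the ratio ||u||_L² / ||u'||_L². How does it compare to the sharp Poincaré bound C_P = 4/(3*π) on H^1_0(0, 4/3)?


||u||_L² / ||u'||_L² = 2*sqrt(14)/21 < C_P = 4/(3*π).

u(x) = -7/3·x·(4/3 − x)^2, so u'(x) = -7*x^2 + 112*x/9 - 112/27.
u(x) = -7/3·x·(4/3 − x)^2 vanishes at x = 0 and x = 4/3, so u ∈ H^1_0(0, 4/3). Differentiate via the product rule and integrate the resulting polynomials term by term.
  ∫_0^4/3 u² dx = ∫_0^4/3 (49*x^6/9 - 784*x^5/27 + 1568*x^4/27 - 12544*x^3/243 + 12544*x^2/729) dx. Term by term:
    ∫_0^4/3 49*x^6/9 dx = 114688/19683;  ∫_0^4/3 -784*x^5/27 dx = -1605632/59049;  ∫_0^4/3 1568*x^4/27 dx = 1605632/32805;
    ∫_0^4/3 -12544*x^3/243 dx = -802816/19683;  ∫_0^4/3 12544*x^2/729 dx = 802816/59049.
  Sum: 114688/19683 − 1605632/59049 + 1605632/32805 − 802816/19683 + 802816/59049 = 114688/295245.
  ∫_0^4/3 (u')² dx = ∫_0^4/3 (49*x^4 - 1568*x^3/9 + 17248*x^2/81 - 25088*x/243 + 12544/729) dx. Term by term:
    ∫_0^4/3 49*x^4 dx = 50176/1215;  ∫_0^4/3 -1568*x^3/9 dx = -100352/729;  ∫_0^4/3 17248*x^2/81 dx = 1103872/6561;
    ∫_0^4/3 -25088*x/243 dx = -200704/2187;  ∫_0^4/3 12544/729 dx = 50176/2187.
  Sum: 50176/1215 − 100352/729 + 1103872/6561 − 200704/2187 + 50176/2187 = 100352/32805.
∫_0^4/3 u² dx = 114688/295245, so ||u||_L² = 128*sqrt(35)/1215.
∫_0^4/3 (u')² dx = 100352/32805, so ||u'||_L² = 224*sqrt(10)/405.
Ratio ||u||_L² / ||u'||_L² = 2*sqrt(14)/21.
Sharp Poincaré constant on H^1_0(0, 4/3) is C_P = L/π = 4/(3*π), achieved by sin(3*π/4·x).
A polynomial bump cannot attain the sharp Poincaré constant (only the first sine eigenfunction does), so the ratio is strictly less than C_P, consistent with ||u||_L² ≤ C_P ||u'||_L².


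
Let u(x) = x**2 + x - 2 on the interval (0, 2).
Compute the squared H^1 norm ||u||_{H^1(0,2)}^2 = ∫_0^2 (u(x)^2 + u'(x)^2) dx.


||u||_{H^1}^2 = 406/15

The H^1 norm (squared) on an interval (0, L) is
  ||u||_{H^1}^2 = ∫_0^L u(x)^2 dx + ∫_0^L u'(x)^2 dx.
Compute u'(x) = 2*x + 1.
Then u(x)^2 = x**4 + 2*x**3 - 3*x**2 - 4*x + 4 and u'(x)^2 = 4*x**2 + 4*x + 1.
Integrate each monomial from 0 to 2 using ∫_0^2 c·x^n dx = c·2^(n+1)/(n+1):
  ∫_0^2 u(x)^2 dx = ∫_0^2 (x^4 + 2*x^3 - 3*x^2 - 4*x + 4) dx. Term by term:
    ∫_0^2 x^4 dx = 32/5;  ∫_0^2 2*x^3 dx = 8;  ∫_0^2 -3*x^2 dx = -8;
    ∫_0^2 -4*x dx = -8;  ∫_0^2 4 dx = 8.
  Sum: 32/5 + 8 − 8 − 8 + 8 = 32/5.
  ∫_0^2 u'(x)^2 dx = ∫_0^2 (4*x^2 + 4*x + 1) dx. Term by term:
    ∫_0^2 4*x^2 dx = 32/3;  ∫_0^2 4*x dx = 8;  ∫_0^2 1 dx = 2.
  Sum: 32/3 + 8 + 2 = 62/3.
Adding: ||u||_{H^1}^2 = 32/5 + 62/3 = 406/15.


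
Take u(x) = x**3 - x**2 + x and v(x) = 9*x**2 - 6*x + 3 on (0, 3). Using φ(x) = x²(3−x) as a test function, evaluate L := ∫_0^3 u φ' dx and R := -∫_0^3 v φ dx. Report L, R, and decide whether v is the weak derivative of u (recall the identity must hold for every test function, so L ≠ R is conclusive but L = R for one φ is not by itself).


LHS = -1107/20, RHS = -3321/20. No, v is not the weak derivative of u.

u(x) = x**3 - x**2 + x, classical derivative u'(x) = 3*x**2 - 2*x + 1.
φ(x) = x²(3−x), so φ'(x) = 3*x*(2 - x).
Note φ(0) = φ(3) = 0, so the boundary term u·φ vanishes.
LHS = ∫_0^3 u(x) φ'(x) dx = ∫_0^3 (-3*x^5 + 9*x^4 - 9*x^3 + 6*x^2) dx. Term by term:
  ∫_0^3 -3*x^5 dx = -729/2;  ∫_0^3 9*x^4 dx = 2187/5;  ∫_0^3 -9*x^3 dx = -729/4;
  ∫_0^3 6*x^2 dx = 54.
Sum: -729/2 + 2187/5 − 729/4 + 54 = -1107/20.
So LHS = -1107/20.
∫_0^3 v(x) φ(x) dx = ∫_0^3 (-9*x^5 + 33*x^4 - 21*x^3 + 9*x^2) dx. Term by term:
  ∫_0^3 -9*x^5 dx = -2187/2;  ∫_0^3 33*x^4 dx = 8019/5;  ∫_0^3 -21*x^3 dx = -1701/4;
  ∫_0^3 9*x^2 dx = 81.
Sum: -2187/2 + 8019/5 − 1701/4 + 81 = 3321/20.
So RHS = -∫_0^3 v(x) φ(x) dx = -3321/20.
LHS − RHS = 1107/10 ≠ 0, so the identity fails.
(For a valid weak derivative the identity must hold for EVERY test function, in particular this one. The failure shows v is NOT the weak derivative of u.)
Correct weak derivative would be u'(x) = 3*x**2 - 2*x + 1.


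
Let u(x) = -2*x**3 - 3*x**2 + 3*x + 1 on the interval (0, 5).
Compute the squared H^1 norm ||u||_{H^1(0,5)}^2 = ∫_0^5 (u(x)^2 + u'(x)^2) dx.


||u||_{H^1}^2 = 1457825/14

The H^1 norm (squared) on an interval (0, L) is
  ||u||_{H^1}^2 = ∫_0^L u(x)^2 dx + ∫_0^L u'(x)^2 dx.
Compute u'(x) = -6*x**2 - 6*x + 3.
Then u(x)^2 = 4*x**6 + 12*x**5 - 3*x**4 - 22*x**3 + 3*x**2 + 6*x + 1 and u'(x)^2 = 36*x**4 + 72*x**3 - 36*x + 9.
Integrate each monomial from 0 to 5 using ∫_0^5 c·x^n dx = c·5^(n+1)/(n+1):
  ∫_0^5 u(x)^2 dx = ∫_0^5 (4*x^6 + 12*x^5 - 3*x^4 - 22*x^3 + 3*x^2 + 6*x + 1) dx. Term by term:
    ∫_0^5 4*x^6 dx = 312500/7;  ∫_0^5 12*x^5 dx = 31250;  ∫_0^5 -3*x^4 dx = -1875;
    ∫_0^5 -22*x^3 dx = -6875/2;  ∫_0^5 3*x^2 dx = 125;  ∫_0^5 6*x dx = 75;
    ∫_0^5 1 dx = 5.
  Sum: 312500/7 + 31250 − 1875 − 6875/2 + 125 + 75 + 5 = 990995/14.
  ∫_0^5 u'(x)^2 dx = ∫_0^5 (36*x^4 + 72*x^3 - 36*x + 9) dx. Term by term:
    ∫_0^5 36*x^4 dx = 22500;  ∫_0^5 72*x^3 dx = 11250;  ∫_0^5 -36*x dx = -450;
    ∫_0^5 9 dx = 45.
  Sum: 22500 + 11250 − 450 + 45 = 33345.
Adding: ||u||_{H^1}^2 = 990995/14 + 33345 = 1457825/14.


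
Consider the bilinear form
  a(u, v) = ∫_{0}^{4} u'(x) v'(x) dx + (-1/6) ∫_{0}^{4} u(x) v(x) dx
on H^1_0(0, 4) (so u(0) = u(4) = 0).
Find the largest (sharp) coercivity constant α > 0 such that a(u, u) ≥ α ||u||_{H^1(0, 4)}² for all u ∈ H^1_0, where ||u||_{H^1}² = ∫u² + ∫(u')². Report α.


α = (-8/3 + π^2)/(π^2 + 16)

Coercivity of a(·,·) on H^1_0(0, 4) means a(u, u) ≥ α ||u||_{H^1}² for every u ∈ H^1_0.
The interval has length L = 4, and Poincaré/coercivity depend only on L. Here a(u, u) = ∫(u')² + (-1/6)·∫u².
Here c = -1/6 < 0 with |c| < (π/L)² = π^2/16, so coercivity still holds. The condition a(u,u) ≥ α||u||_{H^1}² reads (1−α)∫(u')² ≥ (α−c)∫u². Any admissible α is ≤ 1 (rapidly oscillating u have ∫u²/∫(u')² → 0), and α = 1 would force 0 ≥ (1−c)∫u², impossible since c < 1; so 1−α > 0. By the sharp Poincaré inequality on H^1_0 of an interval of length L, ∫(u')² ≥ (π/L)²∫u² with equality for the first sine mode sin(π(x−x₀)/L) (x₀ the left endpoint), so the inequality holds for all u iff (1−α)(π/L)² ≥ α − c, i.e. α ≤ ((π/L)² + c)/((π/L)² + 1) = (1 + c(L/π)²)/(1 + (L/π)²). (Direct route, valid since c ≤ 0: Poincaré gives c∫u² ≥ c(L/π)²∫(u')², so a(u,u) ≥ (1 + c(L/π)²)∫(u')², while ||u||_{H^1}² ≤ (1 + (L/π)²)∫(u')²; dividing yields the same α.) With (π/L)² = π^2/16 and c = -1/6, the largest admissible constant is α = ((π/L)² + c)/((π/L)² + 1).
Simplifying, α = (-8/3 + π^2)/(π^2 + 16).


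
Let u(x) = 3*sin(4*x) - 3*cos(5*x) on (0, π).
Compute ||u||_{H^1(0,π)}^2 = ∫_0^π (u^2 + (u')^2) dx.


||u||_{H^1(0,π)}^2 = 416 + 387*π/2

u'(x) = 15*sin(5*x) + 12*cos(4*x).
Expand u² and (u')² and integrate term by term on (0, π), using: for integers n ≥ 1, ∫_0^π sin²(nx) dx = ∫_0^π cos²(nx) dx = π/2; for n ≠ n', ∫_0^π sin(nx)sin(n'x) dx = ∫_0^π cos(nx)cos(n'x) dx = 0; and by product-to-sum, ∫_0^π sin(nx)cos(n'x) dx = ½∫_0^π [sin((n+n')x) + sin((n−n')x)] dx, which is 0 when n+n' is even and 2n/(n²−n'²) when n+n' is odd (it need not vanish on (0, π)).
  u² squared terms: (-3)²·∫cos(5x)² dx = 9·π/2 = 9*π/2;  (3)²·∫sin(4x)² dx = 9·π/2 = 9*π/2.
  u² cross terms: 2·(-3)·(3)·∫cos(5x)·sin(4x) dx = -18·(-8/9) = 16.
  So ∫_0^π u² dx = 9*π/2 + 9*π/2 + 16 = 16 + 9*π.
  (u')² squared terms: (12)²·∫cos(4x)² dx = 144·π/2 = 72*π;  (15)²·∫sin(5x)² dx = 225·π/2 = 225*π/2.
  (u')² cross terms: 2·(12)·(15)·∫cos(4x)·sin(5x) dx = 360·(10/9) = 400.
  So ∫_0^π (u')² dx = 72*π + 225*π/2 + 400 = 400 + 369*π/2.
||u||_{H^1}^2 = (16 + 9*π) + (400 + 369*π/2) = 416 + 387*π/2.


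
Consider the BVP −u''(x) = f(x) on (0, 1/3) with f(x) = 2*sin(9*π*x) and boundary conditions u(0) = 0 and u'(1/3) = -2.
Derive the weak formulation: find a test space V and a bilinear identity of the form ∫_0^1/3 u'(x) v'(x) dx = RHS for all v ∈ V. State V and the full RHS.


V = {v ∈ H^1(0, 1/3) : v(0) = 0} (test functions vanish at x = 0 where u is specified); weak form: ∫_0^1/3 u'v' dx = ∫_0^1/3 (2*sin(9*π*x)) v dx − 2·v(1/3) for all v ∈ V.

Multiply both sides by a test function v and integrate from 0 to 1/3:
  ∫_0^1/3 −u''(x) v(x) dx = ∫_0^1/3 f(x) v(x) dx.
Integrate the LHS by parts once:
  ∫_0^1/3 −u'' v dx = −[u'(x) v(x)]_0^1/3 + ∫_0^1/3 u'(x) v'(x) dx.
Thus ∫_0^1/3 u'(x) v'(x) dx = ∫_0^1/3 f(x) v(x) dx + [u'(x) v(x)]_0^1/3.
Choose V so that boundary terms are either known or forced to vanish.
Mixed BC: u(0) = 0 (Dirichlet) and u'(1/3) = -2 (Neumann). Define V = {v ∈ H^1(0, 1/3) : v(0) = 0}. Then [u' v]_0^1/3 = u'(1/3)·v(1/3) − u'(0)·0 = − 2·v(1/3).
Weak formulation: find u (satisfying any essential BC) such that ∫_0^1/3 u'(x) v'(x) dx = ∫_0^1/3 f v dx − 2·v(1/3) for all v ∈ V (Dirichlet at 0 absorbed into V; Neumann datum at x = 1/3 contributes the boundary term).
Substituting f(x) = 2*sin(9*π*x), the right-hand side is ∫_0^1/3 (2*sin(9*π*x)) v dx − 2·v(1/3).


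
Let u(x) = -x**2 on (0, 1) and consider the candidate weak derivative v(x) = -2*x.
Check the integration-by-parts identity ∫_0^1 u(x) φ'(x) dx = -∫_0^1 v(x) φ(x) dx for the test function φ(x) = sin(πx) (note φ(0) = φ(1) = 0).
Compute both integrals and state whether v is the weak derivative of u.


LHS = 2/π, RHS = 2/π. Yes, v = u' weakly.

u(x) = -x**2, classical derivative u'(x) = -2*x.
φ(x) = sin(πx), so φ'(x) = π*cos(π*x).
Note φ(0) = φ(1) = 0, so the boundary term u·φ vanishes.
LHS = ∫_0^1 u(x) φ'(x) dx = ∫_0^1 (-π*x^2*cos(π*x)) dx. Term by term:
  ∫_0^1 -π*x^2*cos(π*x) dx = 2/π.
So LHS = 2/π.
∫_0^1 v(x) φ(x) dx = ∫_0^1 (-2*x*sin(π*x)) dx. Term by term:
  ∫_0^1 -2*x*sin(π*x) dx = -2/π.
So RHS = -∫_0^1 v(x) φ(x) dx = 2/π.
LHS = RHS, so the identity holds for this test φ.
Moreover u is smooth here and v(x) = u'(x) = -2*x pointwise, so the identity holds for every test function. Hence v is the weak derivative of u.


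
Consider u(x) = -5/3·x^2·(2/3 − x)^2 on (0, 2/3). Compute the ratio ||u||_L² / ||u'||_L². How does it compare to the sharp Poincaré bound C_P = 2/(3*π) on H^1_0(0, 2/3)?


||u||_L² / ||u'||_L² = sqrt(3)/9 < C_P = 2/(3*π).

u(x) = -5/3·x^2·(2/3 − x)^2, so u'(x) = 20*x*(-9*x^2 + 9*x - 2)/27.
u(x) = -5/3·x^2·(2/3 − x)^2 vanishes at x = 0 and x = 2/3, so u ∈ H^1_0(0, 2/3). Differentiate via the product rule and integrate the resulting polynomials term by term.
  ∫_0^2/3 u² dx = ∫_0^2/3 (25*x^8/9 - 200*x^7/27 + 200*x^6/27 - 800*x^5/243 + 400*x^4/729) dx. Term by term:
    ∫_0^2/3 25*x^8/9 dx = 12800/1594323;  ∫_0^2/3 -200*x^7/27 dx = -6400/177147;  ∫_0^2/3 200*x^6/27 dx = 25600/413343;
    ∫_0^2/3 -800*x^5/243 dx = -25600/531441;  ∫_0^2/3 400*x^4/729 dx = 2560/177147.
  Sum: 12800/1594323 − 6400/177147 + 25600/413343 − 25600/531441 + 2560/177147 = 1280/11160261.
  ∫_0^2/3 (u')² dx = ∫_0^2/3 (400*x^6/9 - 800*x^5/9 + 5200*x^4/81 - 1600*x^3/81 + 1600*x^2/729) dx. Term by term:
    ∫_0^2/3 400*x^6/9 dx = 51200/137781;  ∫_0^2/3 -800*x^5/9 dx = -25600/19683;  ∫_0^2/3 5200*x^4/81 dx = 33280/19683;
    ∫_0^2/3 -1600*x^3/81 dx = -6400/6561;  ∫_0^2/3 1600*x^2/729 dx = 12800/59049.
  Sum: 51200/137781 − 25600/19683 + 33280/19683 − 6400/6561 + 12800/59049 = 1280/413343.
∫_0^2/3 u² dx = 1280/11160261, so ||u||_L² = 16*sqrt(105)/15309.
∫_0^2/3 (u')² dx = 1280/413343, so ||u'||_L² = 16*sqrt(35)/1701.
Ratio ||u||_L² / ||u'||_L² = sqrt(3)/9.
Sharp Poincaré constant on H^1_0(0, 2/3) is C_P = L/π = 2/(3*π), achieved by sin(3*π/2·x).
A polynomial bump cannot attain the sharp Poincaré constant (only the first sine eigenfunction does), so the ratio is strictly less than C_P, consistent with ||u||_L² ≤ C_P ||u'||_L².


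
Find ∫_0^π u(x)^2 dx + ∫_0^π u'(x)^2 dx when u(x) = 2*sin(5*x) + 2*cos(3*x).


||u||_{H^1(0,π)}^2 = 72*π

u'(x) = -6*sin(3*x) + 10*cos(5*x).
Expand u² and (u')² and integrate term by term on (0, π), using: for integers n ≥ 1, ∫_0^π sin²(nx) dx = ∫_0^π cos²(nx) dx = π/2; for n ≠ n', ∫_0^π sin(nx)sin(n'x) dx = ∫_0^π cos(nx)cos(n'x) dx = 0; and by product-to-sum, ∫_0^π sin(nx)cos(n'x) dx = ½∫_0^π [sin((n+n')x) + sin((n−n')x)] dx, which is 0 when n+n' is even and 2n/(n²−n'²) when n+n' is odd (it need not vanish on (0, π)).
  u² squared terms: (2)²·∫cos(3x)² dx = 4·π/2 = 2*π;  (2)²·∫sin(5x)² dx = 4·π/2 = 2*π.
  u² cross terms: 2·(2)·(2)·∫cos(3x)·sin(5x) dx = 8·(0) = 0.
  So ∫_0^π u² dx = 2*π + 2*π + 0 = 4*π.
  (u')² squared terms: (-6)²·∫sin(3x)² dx = 36·π/2 = 18*π;  (10)²·∫cos(5x)² dx = 100·π/2 = 50*π.
  (u')² cross terms: 2·(-6)·(10)·∫sin(3x)·cos(5x) dx = -120·(0) = 0.
  So ∫_0^π (u')² dx = 18*π + 50*π + 0 = 68*π.
||u||_{H^1}^2 = (4*π) + (68*π) = 72*π.


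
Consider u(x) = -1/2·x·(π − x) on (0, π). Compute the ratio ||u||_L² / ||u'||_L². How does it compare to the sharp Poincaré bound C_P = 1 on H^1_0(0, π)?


||u||_L² / ||u'||_L² = sqrt(10)*π/10 < C_P = 1.

u(x) = -1/2·x·(π − x), so u'(x) = x - π/2.
u(x) = -1/2·x·(π − x) vanishes at x = 0 and x = π, so u ∈ H^1_0(0, π). Differentiate via the product rule and integrate the resulting polynomials term by term.
  ∫_0^π u² dx = ∫_0^π (x^4/4 - π*x^3/2 + π^2*x^2/4) dx. Term by term:
    ∫_0^π x^4/4 dx = π^5/20;  ∫_0^π -π*x^3/2 dx = -π^5/8;  ∫_0^π π^2*x^2/4 dx = π^5/12.
  Sum: π^5/20 − π^5/8 + π^5/12 = π^5/120.
  ∫_0^π (u')² dx = ∫_0^π (x^2 - π*x + π^2/4) dx. Term by term:
    ∫_0^π x^2 dx = π^3/3;  ∫_0^π -π*x dx = -π^3/2;  ∫_0^π π^2/4 dx = π^3/4.
  Sum: π^3/3 − π^3/2 + π^3/4 = π^3/12.
∫_0^π u² dx = π^5/120, so ||u||_L² = sqrt(30)*π^(5/2)/60.
∫_0^π (u')² dx = π^3/12, so ||u'||_L² = sqrt(3)*π^(3/2)/6.
Ratio ||u||_L² / ||u'||_L² = sqrt(10)*π/10.
Sharp Poincaré constant on H^1_0(0, π) is C_P = L/π = 1, achieved by sin(x).
A polynomial bump cannot attain the sharp Poincaré constant (only the first sine eigenfunction does), so the ratio is strictly less than C_P, consistent with ||u||_L² ≤ C_P ||u'||_L².
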